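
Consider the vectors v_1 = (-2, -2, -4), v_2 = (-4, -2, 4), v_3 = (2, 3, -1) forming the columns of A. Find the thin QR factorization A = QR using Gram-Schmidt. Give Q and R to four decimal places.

Q = [[-0.4082, -0.7290, -0.5494], [-0.4082, -0.3925, 0.8242], [-0.8165, 0.5608, -0.1374]], R = [[4.8990, -0.8165, -1.2247], [0.0000, 5.9442, -3.1964], [0.0000, 0.0000, 1.5110]]

v_1 = (-2, -2, -4); ‖v_1‖ = 4.8990, so e_1 = (-0.4082, -0.4082, -0.8165).
e_1·v_2 = (-0.4082)·(-4) + (-0.4082)·(-2) + (-0.8165)·4 = -0.8165.
u_2 = v_2 + 0.8165·e_1 = (-4.3333, -2.3333, 3.3333).
‖u_2‖ = 5.9442, so e_2 = (-0.7290, -0.3925, 0.5608).
e_1·v_3 = (-0.4082)·2 + (-0.4082)·3 + (-0.8165)·(-1) = -1.2247; e_2·v_3 = (-0.7290)·2 + (-0.3925)·3 + 0.5608·(-1) = -3.1964.
u_3 = v_3 + 1.2247·e_1 + 3.1964·e_2 = (-0.8302, 1.2453, -0.2075).
‖u_3‖ = 1.5110, so e_3 = (-0.5494, 0.8242, -0.1374).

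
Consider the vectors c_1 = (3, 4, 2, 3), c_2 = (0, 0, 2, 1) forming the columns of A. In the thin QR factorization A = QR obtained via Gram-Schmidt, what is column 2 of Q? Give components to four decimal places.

q_2 = (-0.2869, -0.3825, 0.8470, 0.2322)

c_1 = (3, 4, 2, 3); ‖c_1‖ = 6.1644, so q_1 = (0.4867, 0.6489, 0.3244, 0.4867).
q_1·c_2 = 0.4867·0 + 0.6489·0 + 0.3244·2 + 0.4867·1 = 1.1355.
u_2 = c_2 − 1.1355·q_1 = (-0.5526, -0.7368, 1.6316, 0.4474).
‖u_2‖ = 1.9263, so q_2 = (-0.2869, -0.3825, 0.8470, 0.2322).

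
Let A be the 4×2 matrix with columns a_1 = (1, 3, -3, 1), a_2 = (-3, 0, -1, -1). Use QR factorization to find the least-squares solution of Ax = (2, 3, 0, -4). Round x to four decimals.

x = (0.3425, -0.1507)

a_1 = (1, 3, -3, 1); ‖a_1‖ = 4.4721, so q_1 = (0.2236, 0.6708, -0.6708, 0.2236).
q_1·a_2 = 0.2236·(-3) + 0.6708·0 + (-0.6708)·(-1) + 0.2236·(-1) = -0.2236.
u_2 = a_2 + 0.2236·q_1 = (-2.9500, 0.1500, -1.1500, -0.9500).
‖u_2‖ = 3.3091, so q_2 = (-0.8915, 0.0453, -0.3475, -0.2871).
Qᵀb = (1.5652, -0.4986).
Back-substitute: x_2 = -0.4986/3.3091 = -0.1507.
x_1 = (1.5652 + 0.2236·(-0.1507))/4.4721 = 0.3425.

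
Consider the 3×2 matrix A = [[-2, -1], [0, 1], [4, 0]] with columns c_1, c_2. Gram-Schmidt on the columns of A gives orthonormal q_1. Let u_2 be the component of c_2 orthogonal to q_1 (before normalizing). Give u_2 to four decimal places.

u_2 = (-0.8000, 1.0000, -0.4000)

q_1 = c_1/‖c_1‖ = (-2, 0, 4)/4.4721 = (-0.4472, 0.0000, 0.8944).
r_{12} = q_1·c_2 = 0.4472.
u_2 = c_2 − 0.4472·q_1 = (-0.8000, 1.0000, -0.4000).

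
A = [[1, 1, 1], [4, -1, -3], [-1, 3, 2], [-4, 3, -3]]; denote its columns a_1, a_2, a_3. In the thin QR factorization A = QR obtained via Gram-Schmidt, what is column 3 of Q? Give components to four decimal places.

a_1 = (1, 4, -1, -4); ‖a_1‖ = 5.8310, so q_1 = (0.1715, 0.6860, -0.1715, -0.6860).
q_1·a_2 = 0.1715·1 + 0.6860·(-1) + (-0.1715)·3 + (-0.6860)·3 = -3.0870.
u_2 = a_2 + 3.0870·q_1 = (1.5294, 1.1176, 2.4706, 0.8824).
‖u_2‖ = 3.2358, so q_2 = (0.4726, 0.3454, 0.7635, 0.2727).
q_1·a_3 = 0.1715·1 + 0.6860·(-3) + (-0.1715)·2 + (-0.6860)·(-3) = -0.1715; q_2·a_3 = 0.4726·1 + 0.3454·(-3) + 0.7635·2 + 0.2727·(-3) = 0.1454.
u_3 = a_3 + 0.1715·q_1 − 0.1454·q_2 = (0.9607, -2.9326, 1.8596, -3.1573).
‖u_3‖ = 4.7906, so q_3 = (0.2005, -0.6122, 0.3882, -0.6591).

q_3 = (0.2005, -0.6122, 0.3882, -0.6591)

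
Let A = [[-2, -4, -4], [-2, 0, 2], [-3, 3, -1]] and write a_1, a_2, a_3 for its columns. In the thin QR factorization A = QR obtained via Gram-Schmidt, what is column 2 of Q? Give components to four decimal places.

e_1 = a_1/‖a_1‖ = (-2, -2, -3)/4.1231 = (-0.4851, -0.4851, -0.7276).
r_{12} = e_1·a_2 = -0.2425.
u_2 = a_2 + 0.2425·e_1 = (-4.1176, -0.1176, 2.8235).
‖u_2‖ = 4.9941, so e_2 = (-0.8245, -0.0236, 0.5654).

e_2 = (-0.8245, -0.0236, 0.5654)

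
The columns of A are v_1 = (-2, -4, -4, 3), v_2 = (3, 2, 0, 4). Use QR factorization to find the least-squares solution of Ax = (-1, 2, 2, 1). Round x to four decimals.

x = (-0.2375, 0.1560)

q_1 = v_1/‖v_1‖ = (-2, -4, -4, 3)/6.7082 = (-0.2981, -0.5963, -0.5963, 0.4472).
r_{12} = q_1·v_2 = -0.2981.
u_2 = v_2 + 0.2981·q_1 = (2.9111, 1.8222, -0.1778, 4.1333).
‖u_2‖ = 5.3769, so q_2 = (0.5414, 0.3389, -0.0331, 0.7687).
Qᵀb = (-1.6398, 0.8390).
Back-substitute: x_2 = 0.8390/5.3769 = 0.1560.
x_1 = (-1.6398 + 0.2981·0.1560)/6.7082 = -0.2375.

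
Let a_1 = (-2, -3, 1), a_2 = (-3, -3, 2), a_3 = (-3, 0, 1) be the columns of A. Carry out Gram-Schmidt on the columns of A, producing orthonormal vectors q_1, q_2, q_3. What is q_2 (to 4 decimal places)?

q_2 = (-0.4905, 0.5518, 0.6745)

a_1 = (-2, -3, 1); ‖a_1‖ = 3.7417, so q_1 = (-0.5345, -0.8018, 0.2673).
q_1·a_2 = (-0.5345)·(-3) + (-0.8018)·(-3) + 0.2673·2 = 4.5434.
u_2 = a_2 − 4.5434·q_1 = (-0.5714, 0.6429, 0.7857).
‖u_2‖ = 1.1650, so q_2 = (-0.4905, 0.5518, 0.6745).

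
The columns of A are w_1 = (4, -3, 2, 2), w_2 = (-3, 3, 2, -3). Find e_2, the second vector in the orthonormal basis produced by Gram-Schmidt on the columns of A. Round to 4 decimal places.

e_1 = w_1/‖w_1‖ = (4, -3, 2, 2)/5.7446 = (0.6963, -0.5222, 0.3482, 0.3482).
r_{12} = e_1·w_2 = -4.0038.
u_2 = w_2 + 4.0038·e_1 = (-0.2121, 0.9091, 3.3939, -1.6061).
‖u_2‖ = 3.8691, so e_2 = (-0.0548, 0.2350, 0.8772, -0.4151).

e_2 = (-0.0548, 0.2350, 0.8772, -0.4151)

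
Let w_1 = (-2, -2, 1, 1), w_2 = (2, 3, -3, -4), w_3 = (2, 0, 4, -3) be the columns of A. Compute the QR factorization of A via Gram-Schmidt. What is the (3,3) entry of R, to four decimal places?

r_{33} = 5.2884

w_1 = (-2, -2, 1, 1); ‖w_1‖ = 3.1623, so e_1 = (-0.6325, -0.6325, 0.3162, 0.3162).
e_1·w_2 = (-0.6325)·2 + (-0.6325)·3 + 0.3162·(-3) + 0.3162·(-4) = -5.3759.
u_2 = w_2 + 5.3759·e_1 = (-1.4000, -0.4000, -1.3000, -2.3000).
‖u_2‖ = 3.0166, so e_2 = (-0.4641, -0.1326, -0.4309, -0.7624).
e_1·w_3 = (-0.6325)·2 + (-0.6325)·0 + 0.3162·4 + 0.3162·(-3) = -0.9487; e_2·w_3 = (-0.4641)·2 + (-0.1326)·0 + (-0.4309)·4 + (-0.7624)·(-3) = -0.3646.
u_3 = w_3 + 0.9487·e_1 + 0.3646·e_2 = (1.2308, -0.6484, 4.1429, -2.9780).
r_{33} = ‖u_3‖ = 5.2884.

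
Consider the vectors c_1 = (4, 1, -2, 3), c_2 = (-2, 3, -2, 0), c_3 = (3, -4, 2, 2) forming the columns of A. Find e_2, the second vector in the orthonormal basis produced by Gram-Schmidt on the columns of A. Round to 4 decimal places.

e_1 = c_1/‖c_1‖ = (4, 1, -2, 3)/5.4772 = (0.7303, 0.1826, -0.3651, 0.5477).
r_{12} = e_1·c_2 = -0.1826.
u_2 = c_2 + 0.1826·e_1 = (-1.8667, 3.0333, -2.0667, 0.1000).
‖u_2‖ = 4.1191, so e_2 = (-0.4532, 0.7364, -0.5017, 0.0243).

e_2 = (-0.4532, 0.7364, -0.5017, 0.0243)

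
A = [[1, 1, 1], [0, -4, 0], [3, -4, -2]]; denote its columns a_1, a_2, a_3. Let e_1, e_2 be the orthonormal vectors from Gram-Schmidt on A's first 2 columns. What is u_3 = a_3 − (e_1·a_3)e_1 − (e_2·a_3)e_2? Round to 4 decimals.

a_1 = (1, 0, 3); ‖a_1‖ = 3.1623, so e_1 = (0.3162, 0.0000, 0.9487).
e_1·a_2 = 0.3162·1 + 0.0000·(-4) + 0.9487·(-4) = -3.4785.
u_2 = a_2 + 3.4785·e_1 = (2.1000, -4.0000, -0.7000).
‖u_2‖ = 4.5717, so e_2 = (0.4594, -0.8750, -0.1531).
e_1·a_3 = 0.3162·1 + 0.0000·0 + 0.9487·(-2) = -1.5811; e_2·a_3 = 0.4594·1 + (-0.8750)·0 + (-0.1531)·(-2) = 0.7656.
u_3 = a_3 + 1.5811·e_1 − 0.7656·e_2 = (1.1483, 0.6699, -0.3828).

u_3 = (1.1483, 0.6699, -0.3828)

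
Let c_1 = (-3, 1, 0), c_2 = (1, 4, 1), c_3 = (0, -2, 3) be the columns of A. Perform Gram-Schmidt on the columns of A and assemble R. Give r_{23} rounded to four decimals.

r_{23} = -1.1345

q_1 = c_1/‖c_1‖ = (-3, 1, 0)/3.1623 = (-0.9487, 0.3162, 0.0000).
r_{12} = q_1·c_2 = 0.3162.
u_2 = c_2 − 0.3162·q_1 = (1.3000, 3.9000, 1.0000).
‖u_2‖ = 4.2308, so q_2 = (0.3073, 0.9218, 0.2364).
r_{23} = q_2·c_3 = -1.1345.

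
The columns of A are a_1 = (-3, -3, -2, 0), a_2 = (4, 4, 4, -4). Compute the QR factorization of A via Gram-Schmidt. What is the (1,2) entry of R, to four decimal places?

r_{12} = -6.8224

a_1 = (-3, -3, -2, 0); ‖a_1‖ = 4.6904, so e_1 = (-0.6396, -0.6396, -0.4264, 0.0000).
r_{12} = e_1·a_2 = -6.8224.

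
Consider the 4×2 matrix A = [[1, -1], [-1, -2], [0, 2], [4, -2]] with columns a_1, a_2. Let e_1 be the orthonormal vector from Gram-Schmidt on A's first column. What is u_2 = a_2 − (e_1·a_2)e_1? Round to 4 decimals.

u_2 = (-0.6111, -2.3889, 2.0000, -0.4444)

a_1 = (1, -1, 0, 4); ‖a_1‖ = 4.2426, so e_1 = (0.2357, -0.2357, 0.0000, 0.9428).
e_1·a_2 = 0.2357·(-1) + (-0.2357)·(-2) + 0.0000·2 + 0.9428·(-2) = -1.6499.
u_2 = a_2 + 1.6499·e_1 = (-0.6111, -2.3889, 2.0000, -0.4444).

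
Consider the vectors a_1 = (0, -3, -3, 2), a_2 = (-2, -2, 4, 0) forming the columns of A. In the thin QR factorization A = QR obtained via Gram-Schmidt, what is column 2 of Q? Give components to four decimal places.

q_2 = (-0.4229, -0.5959, 0.6728, 0.1153)

a_1 = (0, -3, -3, 2); ‖a_1‖ = 4.6904, so q_1 = (0.0000, -0.6396, -0.6396, 0.4264).
q_1·a_2 = 0.0000·(-2) + (-0.6396)·(-2) + (-0.6396)·4 + 0.4264·0 = -1.2792.
u_2 = a_2 + 1.2792·q_1 = (-2.0000, -2.8182, 3.1818, 0.5455).
‖u_2‖ = 4.7290, so q_2 = (-0.4229, -0.5959, 0.6728, 0.1153).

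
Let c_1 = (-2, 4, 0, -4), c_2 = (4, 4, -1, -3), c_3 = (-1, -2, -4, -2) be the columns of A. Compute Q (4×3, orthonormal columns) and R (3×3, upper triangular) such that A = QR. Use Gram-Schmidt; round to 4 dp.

c_1 = (-2, 4, 0, -4); ‖c_1‖ = 6.0000, so q_1 = (-0.3333, 0.6667, 0.0000, -0.6667).
q_1·c_2 = (-0.3333)·4 + 0.6667·4 + 0.0000·(-1) + (-0.6667)·(-3) = 3.3333.
u_2 = c_2 − 3.3333·q_1 = (5.1111, 1.7778, -1.0000, -0.7778).
‖u_2‖ = 5.5578, so q_2 = (0.9196, 0.3199, -0.1799, -0.1399).
q_1·c_3 = (-0.3333)·(-1) + 0.6667·(-2) + 0.0000·(-4) + (-0.6667)·(-2) = 0.3333; q_2·c_3 = 0.9196·(-1) + 0.3199·(-2) + (-0.1799)·(-4) + (-0.1399)·(-2) = -0.5598.
u_3 = c_3 − 0.3333·q_1 + 0.5598·q_2 = (-0.3741, -2.0432, -4.1007, -1.8561).
‖u_3‖ = 4.9574, so q_3 = (-0.0755, -0.4121, -0.8272, -0.3744).

Q = [[-0.3333, 0.9196, -0.0755], [0.6667, 0.3199, -0.4121], [0.0000, -0.1799, -0.8272], [-0.6667, -0.1399, -0.3744]], R = [[6.0000, 3.3333, 0.3333], [0.0000, 5.5578, -0.5598], [0.0000, 0.0000, 4.9574]]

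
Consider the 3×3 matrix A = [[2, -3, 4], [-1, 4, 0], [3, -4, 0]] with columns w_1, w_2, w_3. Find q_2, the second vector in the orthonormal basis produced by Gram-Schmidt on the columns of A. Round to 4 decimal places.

q_2 = (0.0563, 0.9578, 0.2817)

q_1 = w_1/‖w_1‖ = (2, -1, 3)/3.7417 = (0.5345, -0.2673, 0.8018).
r_{12} = q_1·w_2 = -5.8797.
u_2 = w_2 + 5.8797·q_1 = (0.1429, 2.4286, 0.7143).
‖u_2‖ = 2.5355, so q_2 = (0.0563, 0.9578, 0.2817).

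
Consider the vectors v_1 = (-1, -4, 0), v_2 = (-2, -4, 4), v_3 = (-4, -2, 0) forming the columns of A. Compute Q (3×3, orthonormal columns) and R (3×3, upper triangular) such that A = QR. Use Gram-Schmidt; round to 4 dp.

Q = [[-0.2425, -0.2287, -0.9428], [-0.9701, 0.0572, 0.2357], [0.0000, 0.9718, -0.2357]], R = [[4.1231, 4.3656, 2.9104], [0.0000, 4.1160, 0.8003], [0.0000, 0.0000, 3.2998]]

v_1 = (-1, -4, 0); ‖v_1‖ = 4.1231, so q_1 = (-0.2425, -0.9701, 0.0000).
q_1·v_2 = (-0.2425)·(-2) + (-0.9701)·(-4) + 0.0000·4 = 4.3656.
u_2 = v_2 − 4.3656·q_1 = (-0.9412, 0.2353, 4.0000).
‖u_2‖ = 4.1160, so q_2 = (-0.2287, 0.0572, 0.9718).
q_1·v_3 = (-0.2425)·(-4) + (-0.9701)·(-2) + 0.0000·0 = 2.9104; q_2·v_3 = (-0.2287)·(-4) + 0.0572·(-2) + 0.9718·0 = 0.8003.
u_3 = v_3 − 2.9104·q_1 − 0.8003·q_2 = (-3.1111, 0.7778, -0.7778).
‖u_3‖ = 3.2998, so q_3 = (-0.9428, 0.2357, -0.2357).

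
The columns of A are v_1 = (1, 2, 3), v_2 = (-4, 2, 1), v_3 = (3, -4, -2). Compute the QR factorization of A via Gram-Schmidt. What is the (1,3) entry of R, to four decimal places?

q_1 = v_1/‖v_1‖ = (1, 2, 3)/3.7417 = (0.2673, 0.5345, 0.8018).
r_{13} = q_1·v_3 = -2.9399.

r_{13} = -2.9399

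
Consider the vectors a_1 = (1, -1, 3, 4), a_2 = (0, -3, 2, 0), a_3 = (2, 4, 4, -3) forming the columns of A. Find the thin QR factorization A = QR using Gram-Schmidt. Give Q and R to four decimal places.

e_1 = a_1/‖a_1‖ = (1, -1, 3, 4)/5.1962 = (0.1925, -0.1925, 0.5774, 0.7698).
r_{12} = e_1·a_2 = 1.7321.
u_2 = a_2 − 1.7321·e_1 = (-0.3333, -2.6667, 1.0000, -1.3333).
‖u_2‖ = 3.1623, so e_2 = (-0.1054, -0.8433, 0.3162, -0.4216).
r_{13} = e_1·a_3 = -0.3849; r_{23} = e_2·a_3 = -1.0541.
u_3 = a_3 + 0.3849·e_1 + 1.0541·e_2 = (1.9630, 3.0370, 4.5556, -3.1481).
‖u_3‖ = 6.6137, so e_3 = (0.2968, 0.4592, 0.6888, -0.4760).

Q = [[0.1925, -0.1054, 0.2968], [-0.1925, -0.8433, 0.4592], [0.5774, 0.3162, 0.6888], [0.7698, -0.4216, -0.4760]], R = [[5.1962, 1.7321, -0.3849], [0.0000, 3.1623, -1.0541], [0.0000, 0.0000, 6.6137]]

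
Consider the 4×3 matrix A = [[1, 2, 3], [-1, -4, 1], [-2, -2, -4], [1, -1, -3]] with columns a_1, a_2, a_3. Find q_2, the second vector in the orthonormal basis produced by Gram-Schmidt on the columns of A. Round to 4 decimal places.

q_2 = (0.1949, -0.7407, 0.1559, -0.6237)

q_1 = a_1/‖a_1‖ = (1, -1, -2, 1)/2.6458 = (0.3780, -0.3780, -0.7559, 0.3780).
r_{12} = q_1·a_2 = 3.4017.
u_2 = a_2 − 3.4017·q_1 = (0.7143, -2.7143, 0.5714, -2.2857).
‖u_2‖ = 3.6645, so q_2 = (0.1949, -0.7407, 0.1559, -0.6237).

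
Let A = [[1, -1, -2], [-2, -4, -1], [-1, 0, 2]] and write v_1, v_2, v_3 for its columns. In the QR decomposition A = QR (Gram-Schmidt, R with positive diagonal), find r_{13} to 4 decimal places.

r_{13} = -0.8165

q_1 = v_1/‖v_1‖ = (1, -2, -1)/2.4495 = (0.4082, -0.8165, -0.4082).
r_{13} = q_1·v_3 = -0.8165.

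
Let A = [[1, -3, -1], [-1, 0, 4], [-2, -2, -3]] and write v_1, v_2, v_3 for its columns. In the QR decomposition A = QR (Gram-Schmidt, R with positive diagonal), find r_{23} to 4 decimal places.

r_{23} = 2.4658

v_1 = (1, -1, -2); ‖v_1‖ = 2.4495, so e_1 = (0.4082, -0.4082, -0.8165).
e_1·v_2 = 0.4082·(-3) + (-0.4082)·0 + (-0.8165)·(-2) = 0.4082.
u_2 = v_2 − 0.4082·e_1 = (-3.1667, 0.1667, -1.6667).
‖u_2‖ = 3.5824, so e_2 = (-0.8840, 0.0465, -0.4652).
r_{23} = e_2·v_3 = 2.4658.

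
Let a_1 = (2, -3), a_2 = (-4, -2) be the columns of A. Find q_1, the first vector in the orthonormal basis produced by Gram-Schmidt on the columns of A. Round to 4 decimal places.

q_1 = (0.5547, -0.8321)

q_1 = a_1/‖a_1‖ = (2, -3)/3.6056 = (0.5547, -0.8321).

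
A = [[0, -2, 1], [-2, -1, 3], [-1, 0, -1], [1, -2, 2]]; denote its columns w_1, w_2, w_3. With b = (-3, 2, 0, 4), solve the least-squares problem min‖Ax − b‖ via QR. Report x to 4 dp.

x = (0.7778, 1.1111, 1.5556)

e_1 = w_1/‖w_1‖ = (0, -2, -1, 1)/2.4495 = (0.0000, -0.8165, -0.4082, 0.4082).
r_{12} = e_1·w_2 = 0.0000.
u_2 = w_2 + 0.0000·e_1 = (-2.0000, -1.0000, 0.0000, -2.0000).
‖u_2‖ = 3.0000, so e_2 = (-0.6667, -0.3333, 0.0000, -0.6667).
r_{13} = e_1·w_3 = -1.2247; r_{23} = e_2·w_3 = -3.0000.
u_3 = w_3 + 1.2247·e_1 + 3.0000·e_2 = (-1.0000, 1.0000, -1.5000, 0.5000).
‖u_3‖ = 2.1213, so e_3 = (-0.4714, 0.4714, -0.7071, 0.2357).
Qᵀb = (0.0000, -1.3333, 3.2998).
Back-substitute: x_3 = 3.2998/2.1213 = 1.5556.
x_2 = (-1.3333 + 3.0000·1.5556)/3.0000 = 1.1111.
x_1 = (0.0000 + 0.0000·1.1111 + 1.2247·1.5556)/2.4495 = 0.7778.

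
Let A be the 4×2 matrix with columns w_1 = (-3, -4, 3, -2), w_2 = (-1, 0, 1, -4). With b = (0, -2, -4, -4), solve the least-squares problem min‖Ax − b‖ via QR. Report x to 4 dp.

w_1 = (-3, -4, 3, -2); ‖w_1‖ = 6.1644, so e_1 = (-0.4867, -0.6489, 0.4867, -0.3244).
e_1·w_2 = (-0.4867)·(-1) + (-0.6489)·0 + 0.4867·1 + (-0.3244)·(-4) = 2.2711.
u_2 = w_2 − 2.2711·e_1 = (0.1053, 1.4737, -0.1053, -3.2632).
‖u_2‖ = 3.5836, so e_2 = (0.0294, 0.4112, -0.0294, -0.9106).
Qᵀb = (0.6489, 2.9374).
Back-substitute: x_2 = 2.9374/3.5836 = 0.8197.
x_1 = (0.6489 − 2.2711·0.8197)/6.1644 = -0.1967.

x = (-0.1967, 0.8197)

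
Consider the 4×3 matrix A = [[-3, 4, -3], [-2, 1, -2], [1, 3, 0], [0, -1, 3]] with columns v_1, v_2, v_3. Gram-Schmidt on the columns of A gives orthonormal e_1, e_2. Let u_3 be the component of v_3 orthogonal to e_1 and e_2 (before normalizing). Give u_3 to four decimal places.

u_3 = (0.3930, -0.3541, 0.4708, 2.6304)

v_1 = (-3, -2, 1, 0); ‖v_1‖ = 3.7417, so e_1 = (-0.8018, -0.5345, 0.2673, 0.0000).
e_1·v_2 = (-0.8018)·4 + (-0.5345)·1 + 0.2673·3 + 0.0000·(-1) = -2.9399.
u_2 = v_2 + 2.9399·e_1 = (1.6429, -0.5714, 3.7857, -1.0000).
‖u_2‖ = 4.2845, so e_2 = (0.3834, -0.1334, 0.8836, -0.2334).
e_1·v_3 = (-0.8018)·(-3) + (-0.5345)·(-2) + 0.2673·0 + 0.0000·3 = 3.4744; e_2·v_3 = 0.3834·(-3) + (-0.1334)·(-2) + 0.8836·0 + (-0.2334)·3 = -1.5838.
u_3 = v_3 − 3.4744·e_1 + 1.5838·e_2 = (0.3930, -0.3541, 0.4708, 2.6304).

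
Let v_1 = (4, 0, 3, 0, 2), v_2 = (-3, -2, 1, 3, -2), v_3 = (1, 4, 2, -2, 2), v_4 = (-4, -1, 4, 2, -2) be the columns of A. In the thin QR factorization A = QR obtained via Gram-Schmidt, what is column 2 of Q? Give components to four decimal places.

e_1 = v_1/‖v_1‖ = (4, 0, 3, 0, 2)/5.3852 = (0.7428, 0.0000, 0.5571, 0.0000, 0.3714).
r_{12} = e_1·v_2 = -2.4140.
u_2 = v_2 + 2.4140·e_1 = (-1.2069, -2.0000, 2.3448, 3.0000, -1.1034).
‖u_2‖ = 4.6013, so e_2 = (-0.2623, -0.4347, 0.5096, 0.6520, -0.2398).

e_2 = (-0.2623, -0.4347, 0.5096, 0.6520, -0.2398)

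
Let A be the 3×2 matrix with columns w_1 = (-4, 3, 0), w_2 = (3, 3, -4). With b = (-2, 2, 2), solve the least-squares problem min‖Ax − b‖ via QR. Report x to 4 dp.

w_1 = (-4, 3, 0); ‖w_1‖ = 5.0000, so q_1 = (-0.8000, 0.6000, 0.0000).
q_1·w_2 = (-0.8000)·3 + 0.6000·3 + 0.0000·(-4) = -0.6000.
u_2 = w_2 + 0.6000·q_1 = (2.5200, 3.3600, -4.0000).
‖u_2‖ = 5.8000, so q_2 = (0.4345, 0.5793, -0.6897).
Qᵀb = (2.8000, -1.0897).
Back-substitute: x_2 = -1.0897/5.8000 = -0.1879.
x_1 = (2.8000 + 0.6000·(-0.1879))/5.0000 = 0.5375.

x = (0.5375, -0.1879)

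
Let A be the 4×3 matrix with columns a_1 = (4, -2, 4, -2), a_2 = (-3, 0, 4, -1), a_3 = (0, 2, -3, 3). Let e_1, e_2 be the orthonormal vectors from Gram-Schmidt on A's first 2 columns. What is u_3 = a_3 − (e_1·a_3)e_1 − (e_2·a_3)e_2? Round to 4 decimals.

u_3 = (0.5219, 1.0398, 0.7849, 1.5737)

e_1 = a_1/‖a_1‖ = (4, -2, 4, -2)/6.3246 = (0.6325, -0.3162, 0.6325, -0.3162).
r_{12} = e_1·a_2 = 0.9487.
u_2 = a_2 − 0.9487·e_1 = (-3.6000, 0.3000, 3.4000, -0.7000).
‖u_2‖ = 5.0100, so e_2 = (-0.7186, 0.0599, 0.6786, -0.1397).
r_{13} = e_1·a_3 = -3.4785; r_{23} = e_2·a_3 = -2.3353.
u_3 = a_3 + 3.4785·e_1 + 2.3353·e_2 = (0.5219, 1.0398, 0.7849, 1.5737).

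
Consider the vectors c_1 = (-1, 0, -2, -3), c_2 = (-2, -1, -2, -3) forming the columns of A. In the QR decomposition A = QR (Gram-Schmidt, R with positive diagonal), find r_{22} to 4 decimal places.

r_{22} = 1.3887

c_1 = (-1, 0, -2, -3); ‖c_1‖ = 3.7417, so e_1 = (-0.2673, 0.0000, -0.5345, -0.8018).
e_1·c_2 = (-0.2673)·(-2) + 0.0000·(-1) + (-0.5345)·(-2) + (-0.8018)·(-3) = 4.0089.
u_2 = c_2 − 4.0089·e_1 = (-0.9286, -1.0000, 0.1429, 0.2143).
r_{22} = ‖u_2‖ = 1.3887.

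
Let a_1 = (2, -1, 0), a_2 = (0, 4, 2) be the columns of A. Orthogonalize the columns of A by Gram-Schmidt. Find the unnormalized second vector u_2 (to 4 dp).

u_2 = (1.6000, 3.2000, 2.0000)

q_1 = a_1/‖a_1‖ = (2, -1, 0)/2.2361 = (0.8944, -0.4472, 0.0000).
r_{12} = q_1·a_2 = -1.7889.
u_2 = a_2 + 1.7889·q_1 = (1.6000, 3.2000, 2.0000).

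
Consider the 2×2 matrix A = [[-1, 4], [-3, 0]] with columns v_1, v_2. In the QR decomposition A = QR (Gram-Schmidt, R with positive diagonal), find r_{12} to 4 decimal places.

v_1 = (-1, -3); ‖v_1‖ = 3.1623, so q_1 = (-0.3162, -0.9487).
r_{12} = q_1·v_2 = -1.2649.

r_{12} = -1.2649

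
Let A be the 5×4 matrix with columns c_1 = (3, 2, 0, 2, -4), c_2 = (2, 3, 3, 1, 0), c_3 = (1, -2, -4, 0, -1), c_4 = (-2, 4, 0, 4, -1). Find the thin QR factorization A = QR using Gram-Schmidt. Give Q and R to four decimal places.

c_1 = (3, 2, 0, 2, -4); ‖c_1‖ = 5.7446, so q_1 = (0.5222, 0.3482, 0.0000, 0.3482, -0.6963).
q_1·c_2 = 0.5222·2 + 0.3482·3 + 0.0000·3 + 0.3482·1 + (-0.6963)·0 = 2.4371.
u_2 = c_2 − 2.4371·q_1 = (0.7273, 2.1515, 3.0000, 0.1515, 1.6970).
‖u_2‖ = 4.1304, so q_2 = (0.1761, 0.5209, 0.7263, 0.0367, 0.4108).
q_1·c_3 = 0.5222·1 + 0.3482·(-2) + 0.0000·(-4) + 0.3482·0 + (-0.6963)·(-1) = 0.5222; q_2·c_3 = 0.1761·1 + 0.5209·(-2) + 0.7263·(-4) + 0.0367·0 + 0.4108·(-1) = -4.1818.
u_3 = c_3 − 0.5222·q_1 + 4.1818·q_2 = (1.4636, -0.0036, -0.9627, -0.0284, 1.0817).
‖u_3‖ = 2.0591, so q_3 = (0.7108, -0.0017, -0.4675, -0.0138, 0.5253).
q_1·c_4 = 0.5222·(-2) + 0.3482·4 + 0.0000·0 + 0.3482·4 + (-0.6963)·(-1) = 2.4371; q_2·c_4 = 0.1761·(-2) + 0.5209·4 + 0.7263·0 + 0.0367·4 + 0.4108·(-1) = 1.4673; q_3·c_4 = 0.7108·(-2) + (-0.0017)·4 + (-0.4675)·0 + (-0.0138)·4 + 0.5253·(-1) = -2.0090.
u_4 = c_4 − 2.4371·q_1 − 1.4673·q_2 + 2.0090·q_3 = (-2.1031, 2.3837, -2.0050, 3.0700, 1.1496).
‖u_4‖ = 4.9871, so q_4 = (-0.4217, 0.4780, -0.4020, 0.6156, 0.2305).

Q = [[0.5222, 0.1761, 0.7108, -0.4217], [0.3482, 0.5209, -0.0017, 0.4780], [0.0000, 0.7263, -0.4675, -0.4020], [0.3482, 0.0367, -0.0138, 0.6156], [-0.6963, 0.4108, 0.5253, 0.2305]], R = [[5.7446, 2.4371, 0.5222, 2.4371], [0.0000, 4.1304, -4.1818, 1.4673], [0.0000, 0.0000, 2.0591, -2.0090], [0.0000, 0.0000, 0.0000, 4.9871]]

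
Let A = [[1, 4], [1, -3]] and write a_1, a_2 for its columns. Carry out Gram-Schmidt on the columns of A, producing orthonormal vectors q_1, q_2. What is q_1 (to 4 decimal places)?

q_1 = (0.7071, 0.7071)

q_1 = a_1/‖a_1‖ = (1, 1)/1.4142 = (0.7071, 0.7071).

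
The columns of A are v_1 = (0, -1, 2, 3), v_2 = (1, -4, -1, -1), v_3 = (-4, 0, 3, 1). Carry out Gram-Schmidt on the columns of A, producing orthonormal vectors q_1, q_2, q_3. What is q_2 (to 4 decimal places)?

q_2 = (0.2298, -0.9358, -0.1970, -0.1806)

v_1 = (0, -1, 2, 3); ‖v_1‖ = 3.7417, so q_1 = (0.0000, -0.2673, 0.5345, 0.8018).
q_1·v_2 = 0.0000·1 + (-0.2673)·(-4) + 0.5345·(-1) + 0.8018·(-1) = -0.2673.
u_2 = v_2 + 0.2673·q_1 = (1.0000, -4.0714, -0.8571, -0.7857).
‖u_2‖ = 4.3507, so q_2 = (0.2298, -0.9358, -0.1970, -0.1806).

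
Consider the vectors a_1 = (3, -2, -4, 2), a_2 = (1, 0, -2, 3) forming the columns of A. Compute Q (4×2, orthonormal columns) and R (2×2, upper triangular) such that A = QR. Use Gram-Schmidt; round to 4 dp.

Q = [[0.5222, -0.2382], [-0.3482, 0.4500], [-0.6963, 0.0265], [0.3482, 0.8603]], R = [[5.7446, 2.9593], [0.0000, 2.2896]]

a_1 = (3, -2, -4, 2); ‖a_1‖ = 5.7446, so q_1 = (0.5222, -0.3482, -0.6963, 0.3482).
q_1·a_2 = 0.5222·1 + (-0.3482)·0 + (-0.6963)·(-2) + 0.3482·3 = 2.9593.
u_2 = a_2 − 2.9593·q_1 = (-0.5455, 1.0303, 0.0606, 1.9697).
‖u_2‖ = 2.2896, so q_2 = (-0.2382, 0.4500, 0.0265, 0.8603).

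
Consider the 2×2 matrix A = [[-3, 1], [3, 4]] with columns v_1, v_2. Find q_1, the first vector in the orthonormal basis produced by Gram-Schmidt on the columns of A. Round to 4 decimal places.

q_1 = (-0.7071, 0.7071)

v_1 = (-3, 3); ‖v_1‖ = 4.2426, so q_1 = (-0.7071, 0.7071).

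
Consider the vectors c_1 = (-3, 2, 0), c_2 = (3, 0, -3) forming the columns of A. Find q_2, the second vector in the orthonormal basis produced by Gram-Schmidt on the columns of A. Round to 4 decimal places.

q_1 = c_1/‖c_1‖ = (-3, 2, 0)/3.6056 = (-0.8321, 0.5547, 0.0000).
r_{12} = q_1·c_2 = -2.4962.
u_2 = c_2 + 2.4962·q_1 = (0.9231, 1.3846, -3.0000).
‖u_2‖ = 3.4306, so q_2 = (0.2691, 0.4036, -0.8745).

q_2 = (0.2691, 0.4036, -0.8745)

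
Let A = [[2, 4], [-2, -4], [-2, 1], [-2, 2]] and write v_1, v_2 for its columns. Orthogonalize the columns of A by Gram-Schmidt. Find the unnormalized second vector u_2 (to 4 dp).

u_2 = (2.7500, -2.7500, 2.2500, 3.2500)

q_1 = v_1/‖v_1‖ = (2, -2, -2, -2)/4.0000 = (0.5000, -0.5000, -0.5000, -0.5000).
r_{12} = q_1·v_2 = 2.5000.
u_2 = v_2 − 2.5000·q_1 = (2.7500, -2.7500, 2.2500, 3.2500).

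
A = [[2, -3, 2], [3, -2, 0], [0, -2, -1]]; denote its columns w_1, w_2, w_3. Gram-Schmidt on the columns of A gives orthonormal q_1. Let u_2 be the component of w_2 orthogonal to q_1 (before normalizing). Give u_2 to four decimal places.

w_1 = (2, 3, 0); ‖w_1‖ = 3.6056, so q_1 = (0.5547, 0.8321, 0.0000).
q_1·w_2 = 0.5547·(-3) + 0.8321·(-2) + 0.0000·(-2) = -3.3282.
u_2 = w_2 + 3.3282·q_1 = (-1.1538, 0.7692, -2.0000).

u_2 = (-1.1538, 0.7692, -2.0000)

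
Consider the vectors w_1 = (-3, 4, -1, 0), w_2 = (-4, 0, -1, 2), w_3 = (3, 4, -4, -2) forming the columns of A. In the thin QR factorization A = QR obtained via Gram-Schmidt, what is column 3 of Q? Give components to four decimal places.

q_3 = (0.2855, -0.0242, -0.9534, 0.0944)

q_1 = w_1/‖w_1‖ = (-3, 4, -1, 0)/5.0990 = (-0.5883, 0.7845, -0.1961, 0.0000).
r_{12} = q_1·w_2 = 2.5495.
u_2 = w_2 − 2.5495·q_1 = (-2.5000, -2.0000, -0.5000, 2.0000).
‖u_2‖ = 3.8079, so q_2 = (-0.6565, -0.5252, -0.1313, 0.5252).
r_{13} = q_1·w_3 = 2.1573; r_{23} = q_2·w_3 = -4.5957.
u_3 = w_3 − 2.1573·q_1 + 4.5957·q_2 = (1.2520, -0.1061, -4.1804, 0.4138).
‖u_3‖ = 4.3847, so q_3 = (0.2855, -0.0242, -0.9534, 0.0944).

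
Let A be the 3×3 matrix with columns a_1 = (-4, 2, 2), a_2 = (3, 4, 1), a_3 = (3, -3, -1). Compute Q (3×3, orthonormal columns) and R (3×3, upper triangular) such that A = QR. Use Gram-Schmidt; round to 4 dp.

Q = [[-0.8165, 0.5247, 0.2410], [0.4082, 0.8198, -0.4016], [0.4082, 0.2295, 0.8835]], R = [[4.8990, -0.4082, -4.0825], [0.0000, 5.0827, -1.1149], [0.0000, 0.0000, 1.0442]]

q_1 = a_1/‖a_1‖ = (-4, 2, 2)/4.8990 = (-0.8165, 0.4082, 0.4082).
r_{12} = q_1·a_2 = -0.4082.
u_2 = a_2 + 0.4082·q_1 = (2.6667, 4.1667, 1.1667).
‖u_2‖ = 5.0827, so q_2 = (0.5247, 0.8198, 0.2295).
r_{13} = q_1·a_3 = -4.0825; r_{23} = q_2·a_3 = -1.1149.
u_3 = a_3 + 4.0825·q_1 + 1.1149·q_2 = (0.2516, -0.4194, 0.9226).
‖u_3‖ = 1.0442, so q_3 = (0.2410, -0.4016, 0.8835).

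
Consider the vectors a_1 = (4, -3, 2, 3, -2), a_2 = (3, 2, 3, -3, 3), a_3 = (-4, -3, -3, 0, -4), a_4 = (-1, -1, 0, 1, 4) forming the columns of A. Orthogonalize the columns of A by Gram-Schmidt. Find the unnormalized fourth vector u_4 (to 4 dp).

q_1 = a_1/‖a_1‖ = (4, -3, 2, 3, -2)/6.4807 = (0.6172, -0.4629, 0.3086, 0.4629, -0.3086).
r_{12} = q_1·a_2 = -0.4629.
u_2 = a_2 + 0.4629·q_1 = (3.2857, 1.7857, 3.1429, -2.7857, 2.8571).
‖u_2‖ = 6.3076, so q_2 = (0.5209, 0.2831, 0.4983, -0.4416, 0.4530).
r_{13} = q_1·a_3 = -0.7715; r_{23} = q_2·a_3 = -6.2396.
u_3 = a_3 + 0.7715·q_1 + 6.2396·q_2 = (-0.2735, -1.5907, 0.3471, -2.3986, -1.4117).
‖u_3‖ = 3.2360, so q_3 = (-0.0845, -0.4916, 0.1073, -0.7412, -0.4363).
r_{14} = q_1·a_4 = -0.9258; r_{24} = q_2·a_4 = 0.5662; r_{34} = q_3·a_4 = -1.9102.
u_4 = a_4 + 0.9258·q_1 − 0.5662·q_2 + 1.9102·q_3 = (-0.8850, -2.5278, 0.2085, 0.2628, 2.6245).

u_4 = (-0.8850, -2.5278, 0.2085, 0.2628, 2.6245)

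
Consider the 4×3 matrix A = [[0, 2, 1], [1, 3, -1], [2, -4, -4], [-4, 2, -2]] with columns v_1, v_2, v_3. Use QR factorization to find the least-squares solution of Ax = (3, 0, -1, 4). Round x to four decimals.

v_1 = (0, 1, 2, -4); ‖v_1‖ = 4.5826, so e_1 = (0.0000, 0.2182, 0.4364, -0.8729).
e_1·v_2 = 0.0000·2 + 0.2182·3 + 0.4364·(-4) + (-0.8729)·2 = -2.8368.
u_2 = v_2 + 2.8368·e_1 = (2.0000, 3.6190, -2.7619, -0.4762).
‖u_2‖ = 4.9952, so e_2 = (0.4004, 0.7245, -0.5529, -0.0953).
e_1·v_3 = 0.0000·1 + 0.2182·(-1) + 0.4364·(-4) + (-0.8729)·(-2) = -0.2182; e_2·v_3 = 0.4004·1 + 0.7245·(-1) + (-0.5529)·(-4) + (-0.0953)·(-2) = 2.0782.
u_3 = v_3 + 0.2182·e_1 − 2.0782·e_2 = (0.1679, -2.4580, -2.7557, -1.9924).
‖u_3‖ = 4.1992, so e_3 = (0.0400, -0.5853, -0.6562, -0.4745).
Qᵀb = (-3.9279, 1.3727, -1.1216).
Back-substitute: x_3 = -1.1216/4.1992 = -0.2671.
x_2 = (1.3727 − 2.0782·(-0.2671))/4.9952 = 0.3859.
x_1 = (-3.9279 + 2.8368·0.3859 + 0.2182·(-0.2671))/4.5826 = -0.6310.

x = (-0.6310, 0.3859, -0.2671)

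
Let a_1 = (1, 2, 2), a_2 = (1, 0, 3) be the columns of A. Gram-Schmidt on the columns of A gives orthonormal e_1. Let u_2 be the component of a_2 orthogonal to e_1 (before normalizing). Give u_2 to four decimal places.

u_2 = (0.2222, -1.5556, 1.4444)

a_1 = (1, 2, 2); ‖a_1‖ = 3.0000, so e_1 = (0.3333, 0.6667, 0.6667).
e_1·a_2 = 0.3333·1 + 0.6667·0 + 0.6667·3 = 2.3333.
u_2 = a_2 − 2.3333·e_1 = (0.2222, -1.5556, 1.4444).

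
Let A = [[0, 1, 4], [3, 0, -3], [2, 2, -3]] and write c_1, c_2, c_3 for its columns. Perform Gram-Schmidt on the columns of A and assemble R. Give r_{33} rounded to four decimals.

r_{33} = 3.8571

c_1 = (0, 3, 2); ‖c_1‖ = 3.6056, so q_1 = (0.0000, 0.8321, 0.5547).
q_1·c_2 = 0.0000·1 + 0.8321·0 + 0.5547·2 = 1.1094.
u_2 = c_2 − 1.1094·q_1 = (1.0000, -0.9231, 1.3846).
‖u_2‖ = 1.9415, so q_2 = (0.5151, -0.4755, 0.7132).
q_1·c_3 = 0.0000·4 + 0.8321·(-3) + 0.5547·(-3) = -4.1603; q_2·c_3 = 0.5151·4 + (-0.4755)·(-3) + 0.7132·(-3) = 1.3471.
u_3 = c_3 + 4.1603·q_1 − 1.3471·q_2 = (3.3061, 1.1020, -1.6531).
r_{33} = ‖u_3‖ = 3.8571.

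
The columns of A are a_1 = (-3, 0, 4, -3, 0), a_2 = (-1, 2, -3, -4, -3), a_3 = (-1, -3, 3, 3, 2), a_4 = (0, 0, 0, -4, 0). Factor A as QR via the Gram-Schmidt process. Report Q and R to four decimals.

a_1 = (-3, 0, 4, -3, 0); ‖a_1‖ = 5.8310, so q_1 = (-0.5145, 0.0000, 0.6860, -0.5145, 0.0000).
q_1·a_2 = (-0.5145)·(-1) + 0.0000·2 + 0.6860·(-3) + (-0.5145)·(-4) + 0.0000·(-3) = 0.5145.
u_2 = a_2 − 0.5145·q_1 = (-0.7353, 2.0000, -3.3529, -3.7353, -3.0000).
‖u_2‖ = 6.2238, so q_2 = (-0.1181, 0.3213, -0.5387, -0.6002, -0.4820).
q_1·a_3 = (-0.5145)·(-1) + 0.0000·(-3) + 0.6860·3 + (-0.5145)·3 + 0.0000·2 = 1.0290; q_2·a_3 = (-0.1181)·(-1) + 0.3213·(-3) + (-0.5387)·3 + (-0.6002)·3 + (-0.4820)·2 = -5.2266.
u_3 = a_3 − 1.0290·q_1 + 5.2266·q_2 = (-1.0881, -1.3204, -0.5216, 0.3926, -0.5194).
‖u_3‖ = 1.9035, so q_3 = (-0.5716, -0.6937, -0.2740, 0.2062, -0.2728).
q_1·a_4 = (-0.5145)·0 + 0.0000·0 + 0.6860·0 + (-0.5145)·(-4) + 0.0000·0 = 2.0580; q_2·a_4 = (-0.1181)·0 + 0.3213·0 + (-0.5387)·0 + (-0.6002)·(-4) + (-0.4820)·0 = 2.4007; q_3·a_4 = (-0.5716)·0 + (-0.6937)·0 + (-0.2740)·0 + 0.2062·(-4) + (-0.2728)·0 = -0.8249.
u_4 = a_4 − 2.0580·q_1 − 2.4007·q_2 + 0.8249·q_3 = (0.8709, -1.3437, -0.3445, -1.3303, 0.9321).
‖u_4‖ = 2.3067, so q_4 = (0.3776, -0.5825, -0.1493, -0.5767, 0.4041).

Q = [[-0.5145, -0.1181, -0.5716, 0.3776], [0.0000, 0.3213, -0.6937, -0.5825], [0.6860, -0.5387, -0.2740, -0.1493], [-0.5145, -0.6002, 0.2062, -0.5767], [0.0000, -0.4820, -0.2728, 0.4041]], R = [[5.8310, 0.5145, 1.0290, 2.0580], [0.0000, 6.2238, -5.2266, 2.4007], [0.0000, 0.0000, 1.9035, -0.8249], [0.0000, 0.0000, 0.0000, 2.3067]]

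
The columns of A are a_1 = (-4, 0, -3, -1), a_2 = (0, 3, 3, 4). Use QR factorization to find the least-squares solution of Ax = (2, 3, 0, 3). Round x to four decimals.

x = (-0.1413, 0.5636)

q_1 = a_1/‖a_1‖ = (-4, 0, -3, -1)/5.0990 = (-0.7845, 0.0000, -0.5883, -0.1961).
r_{12} = q_1·a_2 = -2.5495.
u_2 = a_2 + 2.5495·q_1 = (-2.0000, 3.0000, 1.5000, 3.5000).
‖u_2‖ = 5.2440, so q_2 = (-0.3814, 0.5721, 0.2860, 0.6674).
Qᵀb = (-2.1573, 2.9557).
Back-substitute: x_2 = 2.9557/5.2440 = 0.5636.
x_1 = (-2.1573 + 2.5495·0.5636)/5.0990 = -0.1413.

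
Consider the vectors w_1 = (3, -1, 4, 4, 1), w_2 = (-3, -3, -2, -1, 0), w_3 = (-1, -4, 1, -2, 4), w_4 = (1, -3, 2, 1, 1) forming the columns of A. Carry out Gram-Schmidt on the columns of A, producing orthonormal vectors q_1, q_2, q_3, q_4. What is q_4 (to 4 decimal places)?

q_4 = (0.5129, -0.4334, 0.1132, -0.4648, -0.5659)

w_1 = (3, -1, 4, 4, 1); ‖w_1‖ = 6.5574, so q_1 = (0.4575, -0.1525, 0.6100, 0.6100, 0.1525).
q_1·w_2 = 0.4575·(-3) + (-0.1525)·(-3) + 0.6100·(-2) + 0.6100·(-1) + 0.1525·0 = -2.7450.
u_2 = w_2 + 2.7450·q_1 = (-1.7442, -3.4186, -0.3256, 0.6744, 0.4186).
‖u_2‖ = 3.9326, so q_2 = (-0.4435, -0.8693, -0.0828, 0.1715, 0.1064).
q_1·w_3 = 0.4575·(-1) + (-0.1525)·(-4) + 0.6100·1 + 0.6100·(-2) + 0.1525·4 = 0.1525; q_2·w_3 = (-0.4435)·(-1) + (-0.8693)·(-4) + (-0.0828)·1 + 0.1715·(-2) + 0.1064·4 = 3.9207.
u_3 = w_3 − 0.1525·q_1 − 3.9207·q_2 = (0.6692, -0.5684, 1.2316, -2.7654, 3.5594).
‖u_3‖ = 4.7544, so q_3 = (0.1407, -0.1196, 0.2590, -0.5817, 0.7487).
q_1·w_4 = 0.4575·1 + (-0.1525)·(-3) + 0.6100·2 + 0.6100·1 + 0.1525·1 = 2.8975; q_2·w_4 = (-0.4435)·1 + (-0.8693)·(-3) + (-0.0828)·2 + 0.1715·1 + 0.1064·1 = 2.2768; q_3·w_4 = 0.1407·1 + (-0.1196)·(-3) + 0.2590·2 + (-0.5817)·1 + 0.7487·1 = 1.1845.
u_4 = w_4 − 2.8975·q_1 − 2.2768·q_2 − 1.1845·q_3 = (0.5175, -0.4373, 0.1142, -0.4689, -0.5710).
‖u_4‖ = 1.0090, so q_4 = (0.5129, -0.4334, 0.1132, -0.4648, -0.5659).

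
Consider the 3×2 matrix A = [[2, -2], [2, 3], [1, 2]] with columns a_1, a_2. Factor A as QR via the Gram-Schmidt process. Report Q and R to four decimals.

q_1 = a_1/‖a_1‖ = (2, 2, 1)/3.0000 = (0.6667, 0.6667, 0.3333).
r_{12} = q_1·a_2 = 1.3333.
u_2 = a_2 − 1.3333·q_1 = (-2.8889, 2.1111, 1.5556).
‖u_2‖ = 3.9016, so q_2 = (-0.7404, 0.5411, 0.3987).

Q = [[0.6667, -0.7404], [0.6667, 0.5411], [0.3333, 0.3987]], R = [[3.0000, 1.3333], [0.0000, 3.9016]]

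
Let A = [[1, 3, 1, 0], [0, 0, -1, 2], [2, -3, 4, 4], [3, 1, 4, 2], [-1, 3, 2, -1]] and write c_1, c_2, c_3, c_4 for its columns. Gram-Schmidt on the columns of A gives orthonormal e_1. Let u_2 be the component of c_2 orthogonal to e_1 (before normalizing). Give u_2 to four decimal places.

u_2 = (3.2000, 0.0000, -2.6000, 1.6000, 2.8000)

c_1 = (1, 0, 2, 3, -1); ‖c_1‖ = 3.8730, so e_1 = (0.2582, 0.0000, 0.5164, 0.7746, -0.2582).
e_1·c_2 = 0.2582·3 + 0.0000·0 + 0.5164·(-3) + 0.7746·1 + (-0.2582)·3 = -0.7746.
u_2 = c_2 + 0.7746·e_1 = (3.2000, 0.0000, -2.6000, 1.6000, 2.8000).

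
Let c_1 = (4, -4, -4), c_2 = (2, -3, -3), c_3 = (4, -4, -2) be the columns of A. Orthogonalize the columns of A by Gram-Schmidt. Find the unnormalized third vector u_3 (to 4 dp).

u_3 = (0.0000, -1.0000, 1.0000)

q_1 = c_1/‖c_1‖ = (4, -4, -4)/6.9282 = (0.5774, -0.5774, -0.5774).
r_{12} = q_1·c_2 = 4.6188.
u_2 = c_2 − 4.6188·q_1 = (-0.6667, -0.3333, -0.3333).
‖u_2‖ = 0.8165, so q_2 = (-0.8165, -0.4082, -0.4082).
r_{13} = q_1·c_3 = 5.7735; r_{23} = q_2·c_3 = -0.8165.
u_3 = c_3 − 5.7735·q_1 + 0.8165·q_2 = (0.0000, -1.0000, 1.0000).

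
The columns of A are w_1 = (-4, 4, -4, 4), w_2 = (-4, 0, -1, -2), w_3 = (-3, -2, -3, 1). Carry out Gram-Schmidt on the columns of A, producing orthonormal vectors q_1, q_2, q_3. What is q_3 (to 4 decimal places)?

w_1 = (-4, 4, -4, 4); ‖w_1‖ = 8.0000, so q_1 = (-0.5000, 0.5000, -0.5000, 0.5000).
q_1·w_2 = (-0.5000)·(-4) + 0.5000·0 + (-0.5000)·(-1) + 0.5000·(-2) = 1.5000.
u_2 = w_2 − 1.5000·q_1 = (-3.2500, -0.7500, -0.2500, -2.7500).
‖u_2‖ = 4.3301, so q_2 = (-0.7506, -0.1732, -0.0577, -0.6351).
q_1·w_3 = (-0.5000)·(-3) + 0.5000·(-2) + (-0.5000)·(-3) + 0.5000·1 = 2.5000; q_2·w_3 = (-0.7506)·(-3) + (-0.1732)·(-2) + (-0.0577)·(-3) + (-0.6351)·1 = 2.1362.
u_3 = w_3 − 2.5000·q_1 − 2.1362·q_2 = (-0.1467, -2.8800, -1.6267, 1.1067).
‖u_3‖ = 3.4909, so q_3 = (-0.0420, -0.8250, -0.4660, 0.3170).

q_3 = (-0.0420, -0.8250, -0.4660, 0.3170)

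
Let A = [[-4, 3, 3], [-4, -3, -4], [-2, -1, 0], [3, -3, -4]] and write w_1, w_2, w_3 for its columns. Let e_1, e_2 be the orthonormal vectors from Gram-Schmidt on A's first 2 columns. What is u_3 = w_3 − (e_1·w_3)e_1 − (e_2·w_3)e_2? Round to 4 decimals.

u_3 = (-0.5169, -0.4368, 1.1916, -0.4773)

w_1 = (-4, -4, -2, 3); ‖w_1‖ = 6.7082, so e_1 = (-0.5963, -0.5963, -0.2981, 0.4472).
e_1·w_2 = (-0.5963)·3 + (-0.5963)·(-3) + (-0.2981)·(-1) + 0.4472·(-3) = -1.0435.
u_2 = w_2 + 1.0435·e_1 = (2.3778, -3.6222, -1.3111, -2.5333).
‖u_2‖ = 5.1876, so e_2 = (0.4584, -0.6982, -0.2527, -0.4883).
e_1·w_3 = (-0.5963)·3 + (-0.5963)·(-4) + (-0.2981)·0 + 0.4472·(-4) = -1.1926; e_2·w_3 = 0.4584·3 + (-0.6982)·(-4) + (-0.2527)·0 + (-0.4883)·(-4) = 6.1214.
u_3 = w_3 + 1.1926·e_1 − 6.1214·e_2 = (-0.5169, -0.4368, 1.1916, -0.4773).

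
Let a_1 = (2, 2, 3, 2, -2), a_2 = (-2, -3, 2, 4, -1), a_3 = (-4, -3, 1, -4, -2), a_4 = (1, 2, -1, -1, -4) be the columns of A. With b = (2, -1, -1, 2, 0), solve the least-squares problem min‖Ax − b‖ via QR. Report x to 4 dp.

x = (-0.3279, 0.3469, -0.4545, 0.2554)

q_1 = a_1/‖a_1‖ = (2, 2, 3, 2, -2)/5.0000 = (0.4000, 0.4000, 0.6000, 0.4000, -0.4000).
r_{12} = q_1·a_2 = 1.2000.
u_2 = a_2 − 1.2000·q_1 = (-2.4800, -3.4800, 1.2800, 3.5200, -0.5200).
‖u_2‖ = 5.7061, so q_2 = (-0.4346, -0.6099, 0.2243, 0.6169, -0.0911).
r_{13} = q_1·a_3 = -3.0000; r_{23} = q_2·a_3 = 1.5071.
u_3 = a_3 + 3.0000·q_1 − 1.5071·q_2 = (-2.1450, -0.8808, 2.4619, -3.7297, -3.0627).
‖u_3‖ = 5.8931, so q_3 = (-0.3640, -0.1495, 0.4178, -0.6329, -0.5197).
r_{14} = q_1·a_4 = 1.8000; r_{24} = q_2·a_4 = -2.1310; r_{34} = q_3·a_4 = 1.6310.
u_4 = a_4 − 1.8000·q_1 + 2.1310·q_2 − 1.6310·q_3 = (-0.0525, 0.2241, -2.2833, 0.6269, -2.6266).
‖u_4‖ = 3.5438, so q_4 = (-0.0148, 0.0632, -0.6443, 0.1769, -0.7412).
Qᵀb = (0.6000, 0.7501, -2.2621, 0.9052).
Back-substitute: x_4 = 0.9052/3.5438 = 0.2554.
x_3 = (-2.2621 − 1.6310·0.2554)/5.8931 = -0.4545.
x_2 = (0.7501 − 1.5071·(-0.4545) + 2.1310·0.2554)/5.7061 = 0.3469.
x_1 = (0.6000 − 1.2000·0.3469 + 3.0000·(-0.4545) − 1.8000·0.2554)/5.0000 = -0.3279.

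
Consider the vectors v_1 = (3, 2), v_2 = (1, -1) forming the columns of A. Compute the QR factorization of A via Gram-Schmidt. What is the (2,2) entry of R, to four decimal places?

v_1 = (3, 2); ‖v_1‖ = 3.6056, so q_1 = (0.8321, 0.5547).
q_1·v_2 = 0.8321·1 + 0.5547·(-1) = 0.2774.
u_2 = v_2 − 0.2774·q_1 = (0.7692, -1.1538).
r_{22} = ‖u_2‖ = 1.3868.

r_{22} = 1.3868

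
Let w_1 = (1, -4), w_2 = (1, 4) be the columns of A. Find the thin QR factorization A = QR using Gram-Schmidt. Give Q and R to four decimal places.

Q = [[0.2425, 0.9701], [-0.9701, 0.2425]], R = [[4.1231, -3.6380], [0.0000, 1.9403]]

w_1 = (1, -4); ‖w_1‖ = 4.1231, so q_1 = (0.2425, -0.9701).
q_1·w_2 = 0.2425·1 + (-0.9701)·4 = -3.6380.
u_2 = w_2 + 3.6380·q_1 = (1.8824, 0.4706).
‖u_2‖ = 1.9403, so q_2 = (0.9701, 0.2425).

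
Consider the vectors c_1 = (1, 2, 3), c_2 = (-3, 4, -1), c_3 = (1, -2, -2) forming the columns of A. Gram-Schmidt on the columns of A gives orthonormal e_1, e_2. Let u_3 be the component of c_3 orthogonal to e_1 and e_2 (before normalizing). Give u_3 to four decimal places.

u_3 = (0.7000, 0.4000, -0.5000)

c_1 = (1, 2, 3); ‖c_1‖ = 3.7417, so e_1 = (0.2673, 0.5345, 0.8018).
e_1·c_2 = 0.2673·(-3) + 0.5345·4 + 0.8018·(-1) = 0.5345.
u_2 = c_2 − 0.5345·e_1 = (-3.1429, 3.7143, -1.4286).
‖u_2‖ = 5.0709, so e_2 = (-0.6198, 0.7325, -0.2817).
e_1·c_3 = 0.2673·1 + 0.5345·(-2) + 0.8018·(-2) = -2.4054; e_2·c_3 = (-0.6198)·1 + 0.7325·(-2) + (-0.2817)·(-2) = -1.5213.
u_3 = c_3 + 2.4054·e_1 + 1.5213·e_2 = (0.7000, 0.4000, -0.5000).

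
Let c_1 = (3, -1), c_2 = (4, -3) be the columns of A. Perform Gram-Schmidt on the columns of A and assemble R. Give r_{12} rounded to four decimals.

r_{12} = 4.7434

c_1 = (3, -1); ‖c_1‖ = 3.1623, so q_1 = (0.9487, -0.3162).
r_{12} = q_1·c_2 = 4.7434.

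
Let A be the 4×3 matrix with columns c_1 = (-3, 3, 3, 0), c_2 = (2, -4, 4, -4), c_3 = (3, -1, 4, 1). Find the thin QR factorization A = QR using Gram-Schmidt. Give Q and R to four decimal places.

Q = [[-0.5774, 0.1873, 0.5796], [0.5774, -0.4683, 0.1071], [0.5774, 0.6556, 0.4725], [0.0000, -0.5620, 0.6552]], R = [[5.1962, -1.1547, 0.0000], [0.0000, 7.1181, 3.0907], [0.0000, 0.0000, 4.1770]]

c_1 = (-3, 3, 3, 0); ‖c_1‖ = 5.1962, so e_1 = (-0.5774, 0.5774, 0.5774, 0.0000).
e_1·c_2 = (-0.5774)·2 + 0.5774·(-4) + 0.5774·4 + 0.0000·(-4) = -1.1547.
u_2 = c_2 + 1.1547·e_1 = (1.3333, -3.3333, 4.6667, -4.0000).
‖u_2‖ = 7.1181, so e_2 = (0.1873, -0.4683, 0.6556, -0.5620).
e_1·c_3 = (-0.5774)·3 + 0.5774·(-1) + 0.5774·4 + 0.0000·1 = 0.0000; e_2·c_3 = 0.1873·3 + (-0.4683)·(-1) + 0.6556·4 + (-0.5620)·1 = 3.0907.
u_3 = c_3 + 0.0000·e_1 − 3.0907·e_2 = (2.4211, 0.4474, 1.9737, 2.7368).
‖u_3‖ = 4.1770, so e_3 = (0.5796, 0.1071, 0.4725, 0.6552).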